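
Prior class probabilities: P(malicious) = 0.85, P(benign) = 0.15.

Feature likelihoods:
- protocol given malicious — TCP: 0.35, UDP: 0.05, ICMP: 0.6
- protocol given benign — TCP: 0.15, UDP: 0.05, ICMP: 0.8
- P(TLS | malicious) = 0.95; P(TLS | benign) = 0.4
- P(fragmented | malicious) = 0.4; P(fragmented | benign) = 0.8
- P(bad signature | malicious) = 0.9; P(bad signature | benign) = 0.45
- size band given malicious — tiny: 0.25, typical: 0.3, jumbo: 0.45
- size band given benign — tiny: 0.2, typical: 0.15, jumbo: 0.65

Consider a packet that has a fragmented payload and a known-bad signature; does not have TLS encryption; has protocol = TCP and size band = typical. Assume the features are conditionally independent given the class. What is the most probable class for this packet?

malicious: 0.85 × 0.35 × (1−0.95) × 0.4 × 0.9 × 0.3 = 0.0016065
benign: 0.15 × 0.15 × (1−0.4) × 0.8 × 0.45 × 0.15 = 0.000729
Highest score → malicious.

malicious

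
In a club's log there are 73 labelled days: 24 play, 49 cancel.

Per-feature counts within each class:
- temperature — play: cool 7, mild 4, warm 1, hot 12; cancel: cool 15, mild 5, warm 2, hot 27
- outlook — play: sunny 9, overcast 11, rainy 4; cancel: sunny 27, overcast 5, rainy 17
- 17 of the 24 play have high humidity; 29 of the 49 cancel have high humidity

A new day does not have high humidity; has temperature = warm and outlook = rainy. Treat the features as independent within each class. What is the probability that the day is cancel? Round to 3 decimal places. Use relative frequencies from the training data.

play: (24/73) × (1/24) × (4/24) × (7/24) ≈ 0.000665906
cancel: (49/73) × (2/49) × (17/49) × (20/49) ≈ 0.00387966
P(cancel | x) = 0.00387966 / 0.004545566 ≈ 0.854

0.854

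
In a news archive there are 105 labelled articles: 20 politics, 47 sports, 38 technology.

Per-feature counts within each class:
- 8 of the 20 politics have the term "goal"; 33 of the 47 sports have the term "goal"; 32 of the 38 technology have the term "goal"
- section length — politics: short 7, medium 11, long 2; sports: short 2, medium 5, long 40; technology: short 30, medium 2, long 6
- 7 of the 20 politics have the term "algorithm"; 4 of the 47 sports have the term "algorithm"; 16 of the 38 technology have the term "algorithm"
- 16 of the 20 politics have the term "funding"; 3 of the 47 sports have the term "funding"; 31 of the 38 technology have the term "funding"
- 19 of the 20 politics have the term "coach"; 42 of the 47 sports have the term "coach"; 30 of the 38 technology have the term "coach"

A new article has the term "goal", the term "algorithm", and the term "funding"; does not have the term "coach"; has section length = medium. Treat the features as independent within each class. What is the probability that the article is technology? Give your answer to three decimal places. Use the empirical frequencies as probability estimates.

politics: (20/105) × (8/20) × (11/20) × (7/20) × (16/20) × (1/20) ≈ 0.000586667
sports: (47/105) × (33/47) × (5/47) × (4/47) × (3/47) × (5/47) ≈ 0.0000193221
technology: (38/105) × (32/38) × (2/38) × (16/38) × (31/38) × (8/38) ≈ 0.00115992
P(technology | x) = 0.00115992 / 0.0017659091 ≈ 0.657

0.657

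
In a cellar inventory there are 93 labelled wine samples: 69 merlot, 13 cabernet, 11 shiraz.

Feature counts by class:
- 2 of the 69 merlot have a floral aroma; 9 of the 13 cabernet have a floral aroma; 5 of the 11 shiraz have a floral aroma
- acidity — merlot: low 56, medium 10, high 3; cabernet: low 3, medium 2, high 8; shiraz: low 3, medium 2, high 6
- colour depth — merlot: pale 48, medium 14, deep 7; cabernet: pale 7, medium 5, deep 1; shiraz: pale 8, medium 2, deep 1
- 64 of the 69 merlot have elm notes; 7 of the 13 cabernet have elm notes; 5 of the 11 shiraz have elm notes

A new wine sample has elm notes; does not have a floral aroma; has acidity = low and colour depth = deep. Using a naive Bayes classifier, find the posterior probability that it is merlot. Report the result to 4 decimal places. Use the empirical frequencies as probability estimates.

0.9797

merlot: (69/93) × (67/69) × (56/69) × (7/69) × (64/69) ≈ 0.0550187
cabernet: (13/93) × (4/13) × (3/13) × (1/13) × (7/13) ≈ 0.000411118
shiraz: (11/93) × (6/11) × (3/11) × (1/11) × (5/11) ≈ 0.000727079
P(merlot | x) = 0.0550187 / 0.056156897 ≈ 0.9797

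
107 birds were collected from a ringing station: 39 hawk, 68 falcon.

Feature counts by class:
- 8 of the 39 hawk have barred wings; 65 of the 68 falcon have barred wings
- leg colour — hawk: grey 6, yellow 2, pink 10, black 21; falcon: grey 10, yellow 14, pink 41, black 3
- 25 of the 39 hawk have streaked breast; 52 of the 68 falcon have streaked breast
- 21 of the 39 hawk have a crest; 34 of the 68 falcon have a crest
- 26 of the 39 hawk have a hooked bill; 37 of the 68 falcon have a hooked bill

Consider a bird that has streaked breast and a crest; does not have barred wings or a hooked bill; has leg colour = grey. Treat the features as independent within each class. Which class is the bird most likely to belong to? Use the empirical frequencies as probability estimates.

hawk: (39/107) × (31/39) × (6/39) × (25/39) × (21/39) × (13/39) ≈ 0.0051283
falcon: (68/107) × (3/68) × (10/68) × (52/68) × (34/68) × (31/68) ≈ 0.000718697
Highest score → hawk.

hawk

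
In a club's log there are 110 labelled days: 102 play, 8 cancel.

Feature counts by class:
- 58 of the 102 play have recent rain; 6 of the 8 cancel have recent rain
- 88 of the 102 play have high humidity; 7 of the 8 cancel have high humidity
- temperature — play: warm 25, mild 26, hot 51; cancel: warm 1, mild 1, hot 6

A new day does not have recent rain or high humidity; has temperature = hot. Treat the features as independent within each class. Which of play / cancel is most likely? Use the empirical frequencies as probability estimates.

play

play: (102/110) × (44/102) × (14/102) × (51/102) ≈ 0.027451
cancel: (8/110) × (2/8) × (1/8) × (6/8) ≈ 0.00170455
Highest score → play.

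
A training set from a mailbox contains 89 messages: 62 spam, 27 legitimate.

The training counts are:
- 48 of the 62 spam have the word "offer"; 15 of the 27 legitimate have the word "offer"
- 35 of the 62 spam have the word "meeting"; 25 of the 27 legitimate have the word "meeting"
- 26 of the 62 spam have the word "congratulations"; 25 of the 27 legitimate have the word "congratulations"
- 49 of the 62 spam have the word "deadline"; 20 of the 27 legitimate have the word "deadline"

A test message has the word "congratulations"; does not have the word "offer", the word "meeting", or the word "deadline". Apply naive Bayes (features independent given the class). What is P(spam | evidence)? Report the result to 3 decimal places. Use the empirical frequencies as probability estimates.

0.715

spam: (62/89) × (14/62) × (27/62) × (26/62) × (13/62) ≈ 0.00602342
legitimate: (27/89) × (12/27) × (2/27) × (25/27) × (7/27) ≈ 0.00239755
P(spam | x) = 0.00602342 / 0.00842097 ≈ 0.715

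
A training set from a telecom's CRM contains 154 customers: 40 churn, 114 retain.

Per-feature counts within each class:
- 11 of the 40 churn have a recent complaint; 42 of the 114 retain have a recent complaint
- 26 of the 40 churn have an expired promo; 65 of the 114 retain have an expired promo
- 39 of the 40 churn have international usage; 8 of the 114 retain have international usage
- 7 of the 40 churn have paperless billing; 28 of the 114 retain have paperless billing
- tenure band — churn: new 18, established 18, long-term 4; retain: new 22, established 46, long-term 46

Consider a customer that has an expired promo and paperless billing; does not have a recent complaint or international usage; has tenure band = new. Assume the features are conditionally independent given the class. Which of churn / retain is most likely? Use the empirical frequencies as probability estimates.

churn: (40/154) × (29/40) × (26/40) × (1/40) × (7/40) × (18/40) ≈ 0.00024098
retain: (114/154) × (72/114) × (65/114) × (106/114) × (28/114) × (22/114) ≈ 0.0117488
Highest score → retain.

retain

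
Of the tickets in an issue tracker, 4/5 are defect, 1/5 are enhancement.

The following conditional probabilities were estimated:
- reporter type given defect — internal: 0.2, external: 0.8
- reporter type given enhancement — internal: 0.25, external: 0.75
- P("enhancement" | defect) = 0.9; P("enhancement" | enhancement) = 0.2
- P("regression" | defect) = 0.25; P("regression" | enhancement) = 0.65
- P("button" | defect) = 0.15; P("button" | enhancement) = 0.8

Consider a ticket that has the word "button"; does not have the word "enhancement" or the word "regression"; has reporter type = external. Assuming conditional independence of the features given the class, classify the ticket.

defect: 0.8 × 0.8 × (1−0.9) × (1−0.25) × 0.15 = 0.0072
enhancement: 0.2 × 0.75 × (1−0.2) × (1−0.65) × 0.8 = 0.0336
Highest score → enhancement.

enhancement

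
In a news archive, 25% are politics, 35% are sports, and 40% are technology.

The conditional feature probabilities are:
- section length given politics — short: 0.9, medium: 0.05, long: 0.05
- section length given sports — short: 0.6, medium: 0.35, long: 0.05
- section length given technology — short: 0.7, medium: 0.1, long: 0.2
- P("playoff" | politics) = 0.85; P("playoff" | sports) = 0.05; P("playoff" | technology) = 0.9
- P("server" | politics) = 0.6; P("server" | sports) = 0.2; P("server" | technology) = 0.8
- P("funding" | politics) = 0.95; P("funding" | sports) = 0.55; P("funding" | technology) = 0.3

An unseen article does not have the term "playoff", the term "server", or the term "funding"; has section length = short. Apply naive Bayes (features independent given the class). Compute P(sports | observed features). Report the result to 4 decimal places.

politics: 0.25 × 0.9 × (1−0.85) × (1−0.6) × (1−0.95) = 0.000675
sports: 0.35 × 0.6 × (1−0.05) × (1−0.2) × (1−0.55) = 0.07182
technology: 0.4 × 0.7 × (1−0.9) × (1−0.8) × (1−0.3) = 0.00392
P(sports | x) = 0.07182 / 0.076415 ≈ 0.9399

0.9399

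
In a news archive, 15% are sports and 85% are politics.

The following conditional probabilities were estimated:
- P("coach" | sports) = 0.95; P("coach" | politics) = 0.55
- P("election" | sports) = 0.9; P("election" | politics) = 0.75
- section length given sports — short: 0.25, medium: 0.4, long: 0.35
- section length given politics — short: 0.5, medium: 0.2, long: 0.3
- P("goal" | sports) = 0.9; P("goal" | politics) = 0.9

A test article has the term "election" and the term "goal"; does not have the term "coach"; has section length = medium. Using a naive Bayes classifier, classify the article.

politics

sports: 0.15 × (1−0.95) × 0.9 × 0.4 × 0.9 = 0.00243
politics: 0.85 × (1−0.55) × 0.75 × 0.2 × 0.9 = 0.0516375
Highest score → politics.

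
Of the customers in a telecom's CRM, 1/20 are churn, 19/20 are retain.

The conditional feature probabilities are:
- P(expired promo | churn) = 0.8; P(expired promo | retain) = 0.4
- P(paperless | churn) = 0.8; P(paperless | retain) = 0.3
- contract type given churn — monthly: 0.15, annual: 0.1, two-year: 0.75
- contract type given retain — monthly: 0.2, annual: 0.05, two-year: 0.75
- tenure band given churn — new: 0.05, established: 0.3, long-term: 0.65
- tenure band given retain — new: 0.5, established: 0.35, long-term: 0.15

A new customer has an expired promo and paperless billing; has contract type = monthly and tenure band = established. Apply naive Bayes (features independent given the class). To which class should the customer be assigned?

retain

churn: 0.05 × 0.8 × 0.8 × 0.15 × 0.3 = 0.00144
retain: 0.95 × 0.4 × 0.3 × 0.2 × 0.35 = 0.00798
Highest score → retain.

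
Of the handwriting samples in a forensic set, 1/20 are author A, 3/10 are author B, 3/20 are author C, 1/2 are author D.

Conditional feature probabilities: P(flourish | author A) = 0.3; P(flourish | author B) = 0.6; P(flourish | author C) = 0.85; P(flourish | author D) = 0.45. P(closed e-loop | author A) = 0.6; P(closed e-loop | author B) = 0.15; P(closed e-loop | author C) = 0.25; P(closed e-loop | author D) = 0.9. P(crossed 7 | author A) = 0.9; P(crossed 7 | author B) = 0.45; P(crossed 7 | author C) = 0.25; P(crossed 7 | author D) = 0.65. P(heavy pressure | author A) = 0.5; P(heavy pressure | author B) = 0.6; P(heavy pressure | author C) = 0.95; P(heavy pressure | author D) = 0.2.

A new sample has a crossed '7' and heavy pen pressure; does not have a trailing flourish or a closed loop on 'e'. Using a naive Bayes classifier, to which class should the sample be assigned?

author B

author A: 0.05 × (1−0.3) × (1−0.6) × 0.9 × 0.5 = 0.0063
author B: 0.3 × (1−0.6) × (1−0.15) × 0.45 × 0.6 = 0.02754
author C: 0.15 × (1−0.85) × (1−0.25) × 0.25 × 0.95 = 0.0040078125
author D: 0.5 × (1−0.45) × (1−0.9) × 0.65 × 0.2 = 0.003575
Highest score → author B.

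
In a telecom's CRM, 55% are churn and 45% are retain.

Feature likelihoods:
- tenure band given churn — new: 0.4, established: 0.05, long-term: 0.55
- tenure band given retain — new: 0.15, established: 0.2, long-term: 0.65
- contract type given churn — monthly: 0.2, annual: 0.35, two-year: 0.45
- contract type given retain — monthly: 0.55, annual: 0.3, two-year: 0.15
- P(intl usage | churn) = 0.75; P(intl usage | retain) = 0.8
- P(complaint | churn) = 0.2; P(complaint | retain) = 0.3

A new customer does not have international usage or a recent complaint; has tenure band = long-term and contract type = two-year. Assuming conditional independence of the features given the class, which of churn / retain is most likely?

churn: 0.55 × 0.55 × 0.45 × (1−0.75) × (1−0.2) = 0.027225
retain: 0.45 × 0.65 × 0.15 × (1−0.8) × (1−0.3) = 0.0061425
Highest score → churn.

churn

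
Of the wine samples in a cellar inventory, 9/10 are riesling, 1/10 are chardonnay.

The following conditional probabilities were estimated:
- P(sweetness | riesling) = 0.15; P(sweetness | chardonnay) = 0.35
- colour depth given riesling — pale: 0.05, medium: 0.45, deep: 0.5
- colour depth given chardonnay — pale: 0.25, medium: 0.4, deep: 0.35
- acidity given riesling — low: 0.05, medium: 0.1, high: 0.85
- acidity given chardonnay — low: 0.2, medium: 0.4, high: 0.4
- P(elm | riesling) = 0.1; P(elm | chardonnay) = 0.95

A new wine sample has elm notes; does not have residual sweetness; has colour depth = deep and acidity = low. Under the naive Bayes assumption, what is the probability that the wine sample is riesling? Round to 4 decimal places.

0.3067

riesling: 0.9 × (1−0.15) × 0.5 × 0.05 × 0.1 = 0.0019125
chardonnay: 0.1 × (1−0.35) × 0.35 × 0.2 × 0.95 = 0.0043225
P(riesling | x) = 0.0019125 / 0.006235 ≈ 0.3067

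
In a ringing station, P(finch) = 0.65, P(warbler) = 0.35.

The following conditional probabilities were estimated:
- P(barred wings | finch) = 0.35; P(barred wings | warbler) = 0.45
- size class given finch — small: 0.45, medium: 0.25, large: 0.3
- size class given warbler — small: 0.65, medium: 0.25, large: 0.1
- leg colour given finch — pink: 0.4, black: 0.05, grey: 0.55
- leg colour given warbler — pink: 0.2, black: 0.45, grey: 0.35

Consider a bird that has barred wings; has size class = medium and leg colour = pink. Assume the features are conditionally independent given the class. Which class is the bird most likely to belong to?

finch: 0.65 × 0.35 × 0.25 × 0.4 = 0.02275
warbler: 0.35 × 0.45 × 0.25 × 0.2 = 0.007875
Highest score → finch.

finch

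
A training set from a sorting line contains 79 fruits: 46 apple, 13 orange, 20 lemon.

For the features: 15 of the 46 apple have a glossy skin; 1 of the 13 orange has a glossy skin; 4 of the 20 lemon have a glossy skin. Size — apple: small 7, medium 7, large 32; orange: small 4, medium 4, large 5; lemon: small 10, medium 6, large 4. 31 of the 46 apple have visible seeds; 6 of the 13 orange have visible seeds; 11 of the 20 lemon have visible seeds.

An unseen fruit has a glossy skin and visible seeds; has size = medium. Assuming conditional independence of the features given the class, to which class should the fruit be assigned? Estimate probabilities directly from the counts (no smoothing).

apple

apple: (46/79) × (15/46) × (7/46) × (31/46) ≈ 0.0194719
orange: (13/79) × (1/13) × (4/13) × (6/13) ≈ 0.00179762
lemon: (20/79) × (4/20) × (6/20) × (11/20) ≈ 0.00835443
Highest score → apple.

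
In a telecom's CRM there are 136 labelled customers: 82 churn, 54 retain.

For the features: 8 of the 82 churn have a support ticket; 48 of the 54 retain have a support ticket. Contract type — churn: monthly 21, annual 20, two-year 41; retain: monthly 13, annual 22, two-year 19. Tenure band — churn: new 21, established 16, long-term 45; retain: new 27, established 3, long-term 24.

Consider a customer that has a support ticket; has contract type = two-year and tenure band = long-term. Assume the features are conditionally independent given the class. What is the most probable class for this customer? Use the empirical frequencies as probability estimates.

retain

churn: (82/136) × (8/82) × (41/82) × (45/82) ≈ 0.0161406
retain: (54/136) × (48/54) × (19/54) × (24/54) ≈ 0.0551924
Highest score → retain.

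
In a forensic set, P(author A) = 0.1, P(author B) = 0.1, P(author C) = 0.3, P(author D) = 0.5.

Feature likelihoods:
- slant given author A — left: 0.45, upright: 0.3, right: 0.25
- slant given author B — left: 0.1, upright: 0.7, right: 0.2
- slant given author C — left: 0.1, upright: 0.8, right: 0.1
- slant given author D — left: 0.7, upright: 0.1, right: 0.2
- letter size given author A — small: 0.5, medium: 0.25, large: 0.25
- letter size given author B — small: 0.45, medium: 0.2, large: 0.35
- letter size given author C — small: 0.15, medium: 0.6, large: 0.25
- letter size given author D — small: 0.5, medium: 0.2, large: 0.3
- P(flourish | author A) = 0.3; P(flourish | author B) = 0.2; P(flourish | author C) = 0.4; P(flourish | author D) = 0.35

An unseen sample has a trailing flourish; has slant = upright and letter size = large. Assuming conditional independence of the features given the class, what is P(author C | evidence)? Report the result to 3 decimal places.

author A: 0.1 × 0.3 × 0.25 × 0.3 = 0.00225
author B: 0.1 × 0.7 × 0.35 × 0.2 = 0.0049
author C: 0.3 × 0.8 × 0.25 × 0.4 = 0.024
author D: 0.5 × 0.1 × 0.3 × 0.35 = 0.00525
P(author C | x) = 0.024 / 0.0364 ≈ 0.659

0.659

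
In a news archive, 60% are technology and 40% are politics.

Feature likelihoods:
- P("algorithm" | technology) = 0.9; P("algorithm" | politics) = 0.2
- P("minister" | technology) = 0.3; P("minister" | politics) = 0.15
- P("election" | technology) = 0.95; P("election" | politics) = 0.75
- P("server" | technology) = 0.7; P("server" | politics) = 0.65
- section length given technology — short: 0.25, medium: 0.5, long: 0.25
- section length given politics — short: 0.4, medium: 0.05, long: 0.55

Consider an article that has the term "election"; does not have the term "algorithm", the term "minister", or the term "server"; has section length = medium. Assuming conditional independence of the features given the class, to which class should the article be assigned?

technology

technology: 0.6 × (1−0.9) × (1−0.3) × 0.95 × (1−0.7) × 0.5 = 0.005985
politics: 0.4 × (1−0.2) × (1−0.15) × 0.75 × (1−0.65) × 0.05 = 0.00357
Highest score → technology.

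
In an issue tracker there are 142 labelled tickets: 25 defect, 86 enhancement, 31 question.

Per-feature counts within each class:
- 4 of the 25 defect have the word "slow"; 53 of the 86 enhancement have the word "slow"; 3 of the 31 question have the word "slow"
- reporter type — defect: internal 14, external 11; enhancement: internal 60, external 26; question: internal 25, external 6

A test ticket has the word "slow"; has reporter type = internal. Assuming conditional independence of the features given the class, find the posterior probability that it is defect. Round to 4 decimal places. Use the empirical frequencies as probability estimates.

defect: (25/142) × (4/25) × (14/25) ≈ 0.0157746
enhancement: (86/142) × (53/86) × (60/86) ≈ 0.2604
question: (31/142) × (3/31) × (25/31) ≈ 0.0170377
P(defect | x) = 0.0157746 / 0.2932123 ≈ 0.0538

0.0538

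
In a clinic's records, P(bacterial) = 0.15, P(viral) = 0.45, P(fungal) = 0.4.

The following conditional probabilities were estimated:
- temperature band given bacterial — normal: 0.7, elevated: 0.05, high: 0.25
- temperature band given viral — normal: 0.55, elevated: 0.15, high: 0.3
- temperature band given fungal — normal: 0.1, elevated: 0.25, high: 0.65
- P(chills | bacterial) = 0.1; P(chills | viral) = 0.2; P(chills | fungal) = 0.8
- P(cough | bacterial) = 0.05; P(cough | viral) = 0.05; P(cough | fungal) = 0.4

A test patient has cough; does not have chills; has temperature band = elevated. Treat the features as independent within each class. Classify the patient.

bacterial: 0.15 × 0.05 × (1−0.1) × 0.05 = 0.0003375
viral: 0.45 × 0.15 × (1−0.2) × 0.05 = 0.0027
fungal: 0.4 × 0.25 × (1−0.8) × 0.4 = 0.008
Highest score → fungal.

fungal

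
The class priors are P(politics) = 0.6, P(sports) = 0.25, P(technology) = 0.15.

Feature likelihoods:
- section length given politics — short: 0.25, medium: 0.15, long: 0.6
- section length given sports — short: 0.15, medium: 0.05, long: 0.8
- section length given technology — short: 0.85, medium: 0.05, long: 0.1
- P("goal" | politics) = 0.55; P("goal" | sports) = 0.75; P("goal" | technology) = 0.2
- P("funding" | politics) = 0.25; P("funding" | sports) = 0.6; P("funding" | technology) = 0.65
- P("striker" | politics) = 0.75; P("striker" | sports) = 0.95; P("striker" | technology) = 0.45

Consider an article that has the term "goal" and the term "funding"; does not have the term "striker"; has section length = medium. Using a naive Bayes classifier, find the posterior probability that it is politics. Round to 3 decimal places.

politics: 0.6 × 0.15 × 0.55 × 0.25 × (1−0.75) = 0.00309375
sports: 0.25 × 0.05 × 0.75 × 0.6 × (1−0.95) = 0.00028125
technology: 0.15 × 0.05 × 0.2 × 0.65 × (1−0.45) = 0.00053625
P(politics | x) = 0.00309375 / 0.00391125 ≈ 0.791

0.791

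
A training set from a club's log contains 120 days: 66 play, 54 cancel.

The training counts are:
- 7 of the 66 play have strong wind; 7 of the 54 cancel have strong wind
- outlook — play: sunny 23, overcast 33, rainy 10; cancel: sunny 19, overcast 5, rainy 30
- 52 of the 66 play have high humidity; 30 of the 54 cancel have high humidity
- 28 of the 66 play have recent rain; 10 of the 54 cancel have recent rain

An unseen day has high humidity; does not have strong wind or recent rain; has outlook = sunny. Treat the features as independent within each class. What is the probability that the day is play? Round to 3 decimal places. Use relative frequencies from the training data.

play: (66/120) × (59/66) × (23/66) × (52/66) × (38/66) ≈ 0.0777237
cancel: (54/120) × (47/54) × (19/54) × (30/54) × (44/54) ≈ 0.0623825
P(play | x) = 0.0777237 / 0.1401062 ≈ 0.555

0.555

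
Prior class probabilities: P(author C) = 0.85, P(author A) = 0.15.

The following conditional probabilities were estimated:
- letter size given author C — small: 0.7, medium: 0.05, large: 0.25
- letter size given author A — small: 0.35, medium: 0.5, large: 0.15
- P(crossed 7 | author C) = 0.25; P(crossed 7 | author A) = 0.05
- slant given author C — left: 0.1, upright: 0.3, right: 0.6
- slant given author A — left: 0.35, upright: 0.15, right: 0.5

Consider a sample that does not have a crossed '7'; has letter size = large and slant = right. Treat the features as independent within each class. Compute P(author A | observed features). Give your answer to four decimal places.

0.1005

author C: 0.85 × 0.25 × (1−0.25) × 0.6 = 0.095625
author A: 0.15 × 0.15 × (1−0.05) × 0.5 = 0.0106875
P(author A | x) = 0.0106875 / 0.1063125 ≈ 0.1005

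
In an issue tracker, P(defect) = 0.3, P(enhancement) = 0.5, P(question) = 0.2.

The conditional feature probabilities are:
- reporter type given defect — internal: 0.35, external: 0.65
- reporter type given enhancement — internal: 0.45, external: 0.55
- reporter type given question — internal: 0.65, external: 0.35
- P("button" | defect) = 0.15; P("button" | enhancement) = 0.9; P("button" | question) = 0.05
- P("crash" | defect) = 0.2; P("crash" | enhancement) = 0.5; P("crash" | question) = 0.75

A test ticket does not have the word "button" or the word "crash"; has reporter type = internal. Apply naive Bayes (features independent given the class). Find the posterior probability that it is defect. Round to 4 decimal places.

defect: 0.3 × 0.35 × (1−0.15) × (1−0.2) = 0.0714
enhancement: 0.5 × 0.45 × (1−0.9) × (1−0.5) = 0.01125
question: 0.2 × 0.65 × (1−0.05) × (1−0.75) = 0.030875
P(defect | x) = 0.0714 / 0.113525 ≈ 0.6289

0.6289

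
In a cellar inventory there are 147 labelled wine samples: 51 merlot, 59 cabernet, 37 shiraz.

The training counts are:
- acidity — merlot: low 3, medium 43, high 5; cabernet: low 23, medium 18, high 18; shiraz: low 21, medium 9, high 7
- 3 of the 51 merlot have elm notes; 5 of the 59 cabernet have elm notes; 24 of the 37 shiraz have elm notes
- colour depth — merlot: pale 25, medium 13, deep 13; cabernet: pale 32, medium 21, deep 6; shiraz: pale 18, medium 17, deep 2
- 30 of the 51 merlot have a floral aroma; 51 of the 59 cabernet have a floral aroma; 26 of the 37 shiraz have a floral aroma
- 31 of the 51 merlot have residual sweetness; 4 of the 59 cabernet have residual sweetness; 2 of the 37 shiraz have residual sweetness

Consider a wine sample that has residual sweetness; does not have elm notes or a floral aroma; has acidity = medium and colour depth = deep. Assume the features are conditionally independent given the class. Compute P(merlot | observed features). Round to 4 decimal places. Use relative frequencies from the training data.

0.9930

merlot: (51/147) × (43/51) × (48/51) × (13/51) × (21/51) × (31/51) ≈ 0.0175645
cabernet: (59/147) × (18/59) × (54/59) × (6/59) × (8/59) × (4/59) ≈ 0.000104771
shiraz: (37/147) × (9/37) × (13/37) × (2/37) × (11/37) × (2/37) ≈ 0.0000186859
P(merlot | x) = 0.0175645 / 0.0176879569 ≈ 0.9930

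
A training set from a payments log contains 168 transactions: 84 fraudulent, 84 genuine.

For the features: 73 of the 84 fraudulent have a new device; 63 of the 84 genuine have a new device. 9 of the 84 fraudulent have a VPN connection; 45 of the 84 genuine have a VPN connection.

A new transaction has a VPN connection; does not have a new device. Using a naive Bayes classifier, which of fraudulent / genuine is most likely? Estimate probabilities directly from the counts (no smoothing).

fraudulent: (84/168) × (11/84) × (9/84) ≈ 0.00701531
genuine: (84/168) × (21/84) × (45/84) ≈ 0.0669643
Highest score → genuine.

genuine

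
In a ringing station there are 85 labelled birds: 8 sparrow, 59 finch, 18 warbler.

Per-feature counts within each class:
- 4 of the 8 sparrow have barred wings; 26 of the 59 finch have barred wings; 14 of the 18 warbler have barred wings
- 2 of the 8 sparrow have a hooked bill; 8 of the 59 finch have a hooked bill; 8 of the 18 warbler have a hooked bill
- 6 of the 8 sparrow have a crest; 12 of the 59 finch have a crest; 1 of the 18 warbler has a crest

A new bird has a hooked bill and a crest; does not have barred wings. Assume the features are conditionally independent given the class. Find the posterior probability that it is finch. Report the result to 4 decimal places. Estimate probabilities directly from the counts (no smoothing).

0.5174

sparrow: (8/85) × (4/8) × (2/8) × (6/8) ≈ 0.00882353
finch: (59/85) × (33/59) × (8/59) × (12/59) ≈ 0.0107069
warbler: (18/85) × (4/18) × (8/18) × (1/18) ≈ 0.00116195
P(finch | x) = 0.0107069 / 0.02069238 ≈ 0.5174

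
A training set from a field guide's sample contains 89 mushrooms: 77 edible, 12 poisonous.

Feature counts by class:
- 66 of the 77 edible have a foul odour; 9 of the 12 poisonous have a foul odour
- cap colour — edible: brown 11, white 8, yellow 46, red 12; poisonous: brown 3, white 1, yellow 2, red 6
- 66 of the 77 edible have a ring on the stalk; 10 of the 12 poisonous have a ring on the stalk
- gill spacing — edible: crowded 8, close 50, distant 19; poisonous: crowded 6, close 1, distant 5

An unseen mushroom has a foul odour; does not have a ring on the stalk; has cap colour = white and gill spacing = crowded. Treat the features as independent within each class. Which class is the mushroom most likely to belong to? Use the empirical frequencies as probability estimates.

edible

edible: (77/89) × (66/77) × (8/77) × (11/77) × (8/77) ≈ 0.00114355
poisonous: (12/89) × (9/12) × (1/12) × (2/12) × (6/12) ≈ 0.000702247
Highest score → edible.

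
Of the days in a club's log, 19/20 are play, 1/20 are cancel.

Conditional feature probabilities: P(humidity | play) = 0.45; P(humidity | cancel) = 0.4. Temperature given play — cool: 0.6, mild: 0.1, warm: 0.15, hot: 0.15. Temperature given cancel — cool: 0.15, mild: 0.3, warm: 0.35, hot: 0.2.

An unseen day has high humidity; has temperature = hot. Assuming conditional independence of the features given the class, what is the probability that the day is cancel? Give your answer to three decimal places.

play: 0.95 × 0.45 × 0.15 = 0.064125
cancel: 0.05 × 0.4 × 0.2 = 0.004
P(cancel | x) = 0.004 / 0.068125 ≈ 0.059

0.059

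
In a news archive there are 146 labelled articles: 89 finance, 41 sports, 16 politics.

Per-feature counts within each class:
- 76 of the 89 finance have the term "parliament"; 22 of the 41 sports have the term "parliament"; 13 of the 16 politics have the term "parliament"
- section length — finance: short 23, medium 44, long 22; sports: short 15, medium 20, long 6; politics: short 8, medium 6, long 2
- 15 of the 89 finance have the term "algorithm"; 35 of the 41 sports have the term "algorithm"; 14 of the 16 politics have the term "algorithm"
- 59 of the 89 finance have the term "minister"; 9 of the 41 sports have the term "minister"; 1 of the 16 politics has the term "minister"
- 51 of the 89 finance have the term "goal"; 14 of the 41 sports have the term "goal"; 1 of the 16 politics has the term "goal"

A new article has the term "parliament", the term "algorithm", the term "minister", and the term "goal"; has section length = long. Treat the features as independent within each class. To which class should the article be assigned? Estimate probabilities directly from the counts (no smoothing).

finance: (89/146) × (76/89) × (22/89) × (15/89) × (59/89) × (51/89) ≈ 0.00823829
sports: (41/146) × (22/41) × (6/41) × (35/41) × (9/41) × (14/41) ≈ 0.00141099
politics: (16/146) × (13/16) × (2/16) × (14/16) × (1/16) × (1/16) ≈ 0.0000380425
Highest score → finance.

finance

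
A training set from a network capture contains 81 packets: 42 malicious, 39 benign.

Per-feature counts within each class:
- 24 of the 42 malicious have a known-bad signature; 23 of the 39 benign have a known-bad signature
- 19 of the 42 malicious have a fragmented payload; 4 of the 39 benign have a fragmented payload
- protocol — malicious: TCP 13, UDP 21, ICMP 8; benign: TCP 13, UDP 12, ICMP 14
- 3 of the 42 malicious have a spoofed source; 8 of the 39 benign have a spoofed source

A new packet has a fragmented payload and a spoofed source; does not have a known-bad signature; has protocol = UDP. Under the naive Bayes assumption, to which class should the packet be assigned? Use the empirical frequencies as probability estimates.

malicious

malicious: (42/81) × (18/42) × (19/42) × (21/42) × (3/42) ≈ 0.00359033
benign: (39/81) × (16/39) × (4/39) × (12/39) × (8/39) ≈ 0.00127871
Highest score → malicious.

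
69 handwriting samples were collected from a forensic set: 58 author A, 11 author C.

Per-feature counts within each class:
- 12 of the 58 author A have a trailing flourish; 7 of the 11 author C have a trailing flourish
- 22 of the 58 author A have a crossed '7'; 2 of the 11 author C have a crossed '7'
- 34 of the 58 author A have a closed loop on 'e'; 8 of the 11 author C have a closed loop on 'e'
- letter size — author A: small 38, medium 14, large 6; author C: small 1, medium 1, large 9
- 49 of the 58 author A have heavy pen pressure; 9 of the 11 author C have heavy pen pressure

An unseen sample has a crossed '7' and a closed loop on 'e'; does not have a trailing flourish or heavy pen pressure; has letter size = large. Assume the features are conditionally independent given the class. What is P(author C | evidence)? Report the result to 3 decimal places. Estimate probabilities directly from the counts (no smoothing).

0.324

author A: (58/69) × (46/58) × (22/58) × (34/58) × (6/58) × (9/58) ≈ 0.00237954
author C: (11/69) × (4/11) × (2/11) × (8/11) × (9/11) × (2/11) ≈ 0.00114034
P(author C | x) = 0.00114034 / 0.00351988 ≈ 0.324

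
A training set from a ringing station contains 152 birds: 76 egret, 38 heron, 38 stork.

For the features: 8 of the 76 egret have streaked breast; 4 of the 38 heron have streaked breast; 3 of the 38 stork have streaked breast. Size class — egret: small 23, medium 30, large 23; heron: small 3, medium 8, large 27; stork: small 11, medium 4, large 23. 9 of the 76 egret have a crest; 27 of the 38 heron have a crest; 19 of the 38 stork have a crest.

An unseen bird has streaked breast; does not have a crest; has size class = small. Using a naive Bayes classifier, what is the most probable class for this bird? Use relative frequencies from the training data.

egret

egret: (76/152) × (8/76) × (23/76) × (67/76) ≈ 0.0140418
heron: (38/152) × (4/38) × (3/38) × (11/38) ≈ 0.0006014
stork: (38/152) × (3/38) × (11/38) × (19/38) ≈ 0.00285665
Highest score → egret.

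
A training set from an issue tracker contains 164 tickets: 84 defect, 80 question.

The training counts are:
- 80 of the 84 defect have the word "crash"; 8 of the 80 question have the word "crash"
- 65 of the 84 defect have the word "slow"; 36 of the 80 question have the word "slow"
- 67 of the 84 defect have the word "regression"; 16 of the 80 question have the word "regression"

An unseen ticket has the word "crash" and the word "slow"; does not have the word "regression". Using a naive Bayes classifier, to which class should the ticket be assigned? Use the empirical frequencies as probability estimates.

defect

defect: (84/164) × (80/84) × (65/84) × (17/84) ≈ 0.0763923
question: (80/164) × (8/80) × (36/80) × (64/80) ≈ 0.017561
Highest score → defect.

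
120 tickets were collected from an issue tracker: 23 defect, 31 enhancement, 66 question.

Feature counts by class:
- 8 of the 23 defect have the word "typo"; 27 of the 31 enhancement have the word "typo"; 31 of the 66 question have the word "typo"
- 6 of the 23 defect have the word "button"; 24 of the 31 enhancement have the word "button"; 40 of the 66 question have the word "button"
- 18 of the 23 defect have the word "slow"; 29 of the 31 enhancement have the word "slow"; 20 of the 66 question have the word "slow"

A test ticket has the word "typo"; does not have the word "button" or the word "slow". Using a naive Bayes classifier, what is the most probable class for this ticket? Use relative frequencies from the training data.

question

defect: (23/120) × (8/23) × (17/23) × (5/23) ≈ 0.010712
enhancement: (31/120) × (27/31) × (7/31) × (2/31) ≈ 0.00327784
question: (66/120) × (31/66) × (26/66) × (46/66) ≈ 0.070929
Highest score → question.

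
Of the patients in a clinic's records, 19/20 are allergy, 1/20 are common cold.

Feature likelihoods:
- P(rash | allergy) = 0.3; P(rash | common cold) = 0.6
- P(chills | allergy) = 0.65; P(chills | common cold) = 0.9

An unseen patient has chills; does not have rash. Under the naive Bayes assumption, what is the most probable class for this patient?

allergy

allergy: 0.95 × (1−0.3) × 0.65 = 0.43225
common cold: 0.05 × (1−0.6) × 0.9 = 0.018
Highest score → allergy.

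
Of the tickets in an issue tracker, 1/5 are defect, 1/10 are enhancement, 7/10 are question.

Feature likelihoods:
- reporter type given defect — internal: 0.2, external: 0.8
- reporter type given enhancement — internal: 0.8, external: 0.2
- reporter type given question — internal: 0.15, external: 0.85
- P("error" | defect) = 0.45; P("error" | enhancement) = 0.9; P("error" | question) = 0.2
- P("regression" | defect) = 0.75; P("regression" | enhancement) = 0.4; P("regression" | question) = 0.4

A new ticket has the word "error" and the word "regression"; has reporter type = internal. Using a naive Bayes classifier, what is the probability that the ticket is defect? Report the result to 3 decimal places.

defect: 0.2 × 0.2 × 0.45 × 0.75 = 0.0135
enhancement: 0.1 × 0.8 × 0.9 × 0.4 = 0.0288
question: 0.7 × 0.15 × 0.2 × 0.4 = 0.0084
P(defect | x) = 0.0135 / 0.0507 ≈ 0.266

0.266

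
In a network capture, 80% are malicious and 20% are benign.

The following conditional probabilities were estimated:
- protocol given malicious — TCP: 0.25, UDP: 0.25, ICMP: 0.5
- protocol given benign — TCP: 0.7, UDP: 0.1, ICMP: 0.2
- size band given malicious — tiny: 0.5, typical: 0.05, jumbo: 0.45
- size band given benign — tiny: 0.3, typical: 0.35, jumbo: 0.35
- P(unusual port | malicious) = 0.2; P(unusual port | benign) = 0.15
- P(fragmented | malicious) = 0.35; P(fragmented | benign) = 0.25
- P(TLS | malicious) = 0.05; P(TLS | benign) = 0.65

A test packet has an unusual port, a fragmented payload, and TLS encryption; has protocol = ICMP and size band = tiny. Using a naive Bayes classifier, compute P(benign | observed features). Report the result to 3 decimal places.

0.295

malicious: 0.8 × 0.5 × 0.5 × 0.2 × 0.35 × 0.05 = 0.0007
benign: 0.2 × 0.2 × 0.3 × 0.15 × 0.25 × 0.65 = 0.0002925
P(benign | x) = 0.0002925 / 0.0009925 ≈ 0.295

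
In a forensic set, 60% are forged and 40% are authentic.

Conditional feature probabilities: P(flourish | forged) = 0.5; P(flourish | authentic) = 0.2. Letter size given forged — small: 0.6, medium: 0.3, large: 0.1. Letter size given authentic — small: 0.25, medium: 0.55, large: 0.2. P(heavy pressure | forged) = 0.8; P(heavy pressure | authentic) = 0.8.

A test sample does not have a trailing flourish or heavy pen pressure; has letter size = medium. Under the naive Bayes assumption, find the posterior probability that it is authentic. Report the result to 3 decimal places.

0.662

forged: 0.6 × (1−0.5) × 0.3 × (1−0.8) = 0.018
authentic: 0.4 × (1−0.2) × 0.55 × (1−0.8) = 0.0352
P(authentic | x) = 0.0352 / 0.0532 ≈ 0.662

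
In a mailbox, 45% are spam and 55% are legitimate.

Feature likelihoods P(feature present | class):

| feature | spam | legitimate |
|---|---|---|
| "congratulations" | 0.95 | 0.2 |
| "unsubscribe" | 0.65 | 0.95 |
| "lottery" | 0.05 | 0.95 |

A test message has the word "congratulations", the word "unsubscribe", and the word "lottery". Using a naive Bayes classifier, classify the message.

legitimate

spam: 0.45 × 0.95 × 0.65 × 0.05 = 0.01389375
legitimate: 0.55 × 0.2 × 0.95 × 0.95 = 0.099275
Highest score → legitimate.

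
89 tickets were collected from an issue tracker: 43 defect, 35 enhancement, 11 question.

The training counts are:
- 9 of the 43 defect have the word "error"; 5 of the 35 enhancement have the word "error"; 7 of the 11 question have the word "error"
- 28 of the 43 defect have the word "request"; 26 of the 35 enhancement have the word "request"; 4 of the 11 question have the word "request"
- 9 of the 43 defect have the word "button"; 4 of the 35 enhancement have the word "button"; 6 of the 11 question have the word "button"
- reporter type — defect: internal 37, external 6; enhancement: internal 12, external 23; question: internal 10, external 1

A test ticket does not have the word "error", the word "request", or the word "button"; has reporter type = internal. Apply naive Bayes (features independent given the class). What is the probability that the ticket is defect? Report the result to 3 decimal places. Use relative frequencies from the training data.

0.704

defect: (43/89) × (34/43) × (15/43) × (34/43) × (37/43) ≈ 0.0906683
enhancement: (35/89) × (30/35) × (9/35) × (31/35) × (12/35) ≈ 0.0263216
question: (11/89) × (4/11) × (7/11) × (5/11) × (10/11) ≈ 0.0118184
P(defect | x) = 0.0906683 / 0.1288083 ≈ 0.704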